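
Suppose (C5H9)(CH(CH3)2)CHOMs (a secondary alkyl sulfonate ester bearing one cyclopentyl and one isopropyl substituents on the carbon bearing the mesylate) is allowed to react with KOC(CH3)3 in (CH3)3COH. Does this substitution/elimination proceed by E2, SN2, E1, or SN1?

Conditions: a strong/bulky base with a secondary substrate bearing a β-hydrogen.
These conditions are the textbook signature of the E2 pathway.
A strong (often hindered) base removes a β-H in concert with loss of the leaving group — bimolecular elimination.

E2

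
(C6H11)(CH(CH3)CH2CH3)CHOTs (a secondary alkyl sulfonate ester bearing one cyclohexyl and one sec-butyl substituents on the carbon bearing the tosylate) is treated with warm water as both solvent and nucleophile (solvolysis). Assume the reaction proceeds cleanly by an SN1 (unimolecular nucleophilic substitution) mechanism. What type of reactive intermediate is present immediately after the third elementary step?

oxonium ion

Step 1: The C–O bond breaks with both electrons going to the tosylate; TsO⁻ leaves and a secondary carbocation remains.
Step 2: Carbocation rearrangement: a 1,2-hydride shift from the adjacent cyclohexyl carbon converts the initially-formed secondary cation into the more stable tertiary cation.
Step 3: H2O donates an oxygen lone pair into the empty p orbital of the cation, giving a protonated alcohol (an oxonium ion).
After step 3 the species present is an oxonium ion.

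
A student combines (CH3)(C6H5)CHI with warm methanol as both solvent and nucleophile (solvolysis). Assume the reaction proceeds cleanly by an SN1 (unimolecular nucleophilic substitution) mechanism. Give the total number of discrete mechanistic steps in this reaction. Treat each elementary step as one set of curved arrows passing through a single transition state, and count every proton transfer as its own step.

Step 1: Ionisation: the C–I σ-bond cleaves heterolytically; both bonding electrons depart with I⁻, leaving a secondary carbocation at the α-carbon.
(No 1,2-shift: no single shift to an adjacent carbon would give a more stable cation.)
Step 2: Nucleophilic capture: the oxygen of CH3OH bonds to the cationic carbon, producing an oxonium-ion intermediate.
Step 3: Deprotonation of the oxonium oxygen by solvent methanol yields the neutral ether.
Total: 3 elementary steps.

3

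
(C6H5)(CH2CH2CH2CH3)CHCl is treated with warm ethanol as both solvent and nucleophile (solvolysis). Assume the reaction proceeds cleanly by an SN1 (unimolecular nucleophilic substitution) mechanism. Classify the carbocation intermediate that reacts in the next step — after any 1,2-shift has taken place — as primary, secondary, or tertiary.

Step 1: Rate-determining heterolysis of the C–Cl bond gives Cl⁻ and a secondary carbocation.
No single 1,2-shift to an adjacent carbon would give a more-substituted cation, so no rearrangement occurs.

secondary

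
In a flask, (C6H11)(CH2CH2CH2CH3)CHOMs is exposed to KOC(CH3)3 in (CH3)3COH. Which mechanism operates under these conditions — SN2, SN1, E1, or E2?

Conditions: a strong/bulky base with a secondary substrate bearing a β-hydrogen.
These conditions are the textbook signature of the E2 pathway.
A strong (often hindered) base removes a β-H in concert with loss of the leaving group — bimolecular elimination.

E2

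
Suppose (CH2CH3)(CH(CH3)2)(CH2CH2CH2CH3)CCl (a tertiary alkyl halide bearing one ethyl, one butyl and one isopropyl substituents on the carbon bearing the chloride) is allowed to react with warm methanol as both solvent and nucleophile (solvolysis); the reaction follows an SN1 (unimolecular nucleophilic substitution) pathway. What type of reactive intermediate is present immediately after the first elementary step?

Step 1: Ionisation: the C–Cl σ-bond cleaves heterolytically; both bonding electrons depart with Cl⁻, leaving a tertiary carbocation at the α-carbon.
After step 1 the species present is a tertiary carbocation.

tertiary carbocation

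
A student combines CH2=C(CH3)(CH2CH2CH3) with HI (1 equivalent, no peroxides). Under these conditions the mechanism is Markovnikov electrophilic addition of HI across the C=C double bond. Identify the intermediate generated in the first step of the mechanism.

tertiary carbocation

Step 1: Electrophilic addition begins with the π(C=C) electrons forming a bond to the proton of HI. Following Markovnikov's rule, the resulting cation is tertiary. The H–I bond breaks heterolytically, releasing I⁻.
After step 1 the species present is a tertiary carbocation.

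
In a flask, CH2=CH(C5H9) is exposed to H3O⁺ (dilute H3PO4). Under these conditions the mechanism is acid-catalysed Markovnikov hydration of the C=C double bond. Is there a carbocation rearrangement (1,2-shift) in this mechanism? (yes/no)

yes

The first-formed carbocation is secondary.
The adjacent cyclopentyl carbon already bears 2 other carbon substituents and has a hydrogen to migrate; after a 1,2-hydride shift from that carbon the positive charge sits on a tertiary centre.
Tertiary is more stable than secondary, so the shift occurs.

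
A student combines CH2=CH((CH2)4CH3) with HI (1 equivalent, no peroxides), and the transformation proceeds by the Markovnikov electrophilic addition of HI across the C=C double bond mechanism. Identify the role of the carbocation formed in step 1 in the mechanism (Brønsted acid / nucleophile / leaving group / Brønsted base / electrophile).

electrophile

Step 2: Nucleophilic attack by I⁻ on the carbocation completes the addition, giving R–I.
The carbocation formed in step 1 accepts an electron pair into an empty or π* orbital — it is the electrophile.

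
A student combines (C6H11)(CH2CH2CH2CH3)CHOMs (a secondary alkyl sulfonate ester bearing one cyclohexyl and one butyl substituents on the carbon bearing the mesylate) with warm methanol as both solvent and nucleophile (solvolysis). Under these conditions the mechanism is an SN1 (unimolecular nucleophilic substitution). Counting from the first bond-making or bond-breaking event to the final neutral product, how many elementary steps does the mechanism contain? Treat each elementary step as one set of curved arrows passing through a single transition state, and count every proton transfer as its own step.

4

Step 1: Ionisation: the C–O σ-bond cleaves heterolytically; both bonding electrons depart with MsO⁻, leaving a secondary carbocation at the α-carbon.
Step 2: Carbocation rearrangement: a 1,2-hydride shift from the adjacent cyclohexyl carbon converts the initially-formed secondary cation into the more stable tertiary cation.
Step 3: A lone pair on the oxygen of CH3OH attacks the carbocation, forming a new C–O σ-bond and an oxonium ion.
Step 4: A second solvent molecule removes the proton on oxygen, giving the neutral ether product.
Total: 4 elementary steps.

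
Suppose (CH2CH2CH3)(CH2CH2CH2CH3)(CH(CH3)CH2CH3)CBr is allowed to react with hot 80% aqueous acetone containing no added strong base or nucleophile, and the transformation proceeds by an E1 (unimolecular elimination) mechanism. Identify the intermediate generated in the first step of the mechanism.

Step 1: Rate-determining heterolysis of the C–Br bond gives Br⁻ and a tertiary carbocation.
After step 1 the species present is a tertiary carbocation.

tertiary carbocation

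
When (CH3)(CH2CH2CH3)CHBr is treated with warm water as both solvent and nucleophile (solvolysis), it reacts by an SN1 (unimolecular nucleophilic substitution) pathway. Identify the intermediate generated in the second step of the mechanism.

Step 1: Unassisted departure of Br⁻ (taking the C–Br bonding pair) generates a secondary carbocation.
Step 2: Nucleophilic capture: the oxygen of H2O bonds to the cationic carbon, producing an oxonium-ion intermediate.
After step 2 the species present is an oxonium ion.

oxonium ion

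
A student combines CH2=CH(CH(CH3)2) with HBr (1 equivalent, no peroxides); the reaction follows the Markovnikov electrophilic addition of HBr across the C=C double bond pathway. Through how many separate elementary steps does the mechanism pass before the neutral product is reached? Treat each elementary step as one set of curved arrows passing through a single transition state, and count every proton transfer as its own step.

Step 1: The π electrons of the C=C bond attack a proton of HBr; Markovnikov addition places the new C–H on the less-substituted alkene carbon, so the positive charge ends up on the more-substituted carbon — a secondary carbocation. The H–Br bond breaks heterolytically, releasing Br⁻.
Step 2: A hydride (H with its bonding pair) migrates from the adjacent isopropyl carbon to the cationic centre — a 1,2-hydride shift — upgrading the secondary cation to a tertiary one.
Step 3: The Br⁻ anion donates a lone pair to the carbocation, forming the new C–Br σ-bond and giving the neutral alkyl halide.
Total: 3 elementary steps.

3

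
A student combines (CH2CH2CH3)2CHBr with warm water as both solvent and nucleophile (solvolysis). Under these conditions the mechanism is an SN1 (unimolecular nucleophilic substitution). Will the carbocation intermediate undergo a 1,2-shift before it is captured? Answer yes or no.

The first-formed carbocation is secondary.
No single 1,2-shift to an adjacent carbon would produce a more-substituted cation than the one already present, so no rearrangement occurs.

no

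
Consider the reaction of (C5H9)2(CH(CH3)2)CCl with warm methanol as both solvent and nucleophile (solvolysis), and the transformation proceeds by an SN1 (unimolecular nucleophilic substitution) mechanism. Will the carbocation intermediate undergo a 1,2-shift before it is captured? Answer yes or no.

no

The first-formed carbocation is tertiary.
No single 1,2-shift to an adjacent carbon would produce a more-substituted cation than the one already present, so no rearrangement occurs.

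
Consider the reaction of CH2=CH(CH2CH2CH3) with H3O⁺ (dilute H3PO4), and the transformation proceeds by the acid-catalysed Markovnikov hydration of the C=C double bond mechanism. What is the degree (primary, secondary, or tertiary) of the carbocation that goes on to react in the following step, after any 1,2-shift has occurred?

secondary

Step 1: Protonation of the alkene by H3O⁺: the π bond acts as the nucleophile and picks up H⁺, giving the more stable (Markovnikov) secondary carbocation. H2O is released.
No single 1,2-shift to an adjacent carbon would give a more-substituted cation, so no rearrangement occurs.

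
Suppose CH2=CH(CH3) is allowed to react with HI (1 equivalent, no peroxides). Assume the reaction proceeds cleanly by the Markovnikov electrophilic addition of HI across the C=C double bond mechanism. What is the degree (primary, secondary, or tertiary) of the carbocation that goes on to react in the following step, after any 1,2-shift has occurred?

Step 1: Protonation of the alkene by HI: the π bond acts as the nucleophile and picks up H⁺, giving the more stable (Markovnikov) secondary carbocation. The H–I bond breaks heterolytically, releasing I⁻.
No single 1,2-shift to an adjacent carbon would give a more-substituted cation, so no rearrangement occurs.

secondary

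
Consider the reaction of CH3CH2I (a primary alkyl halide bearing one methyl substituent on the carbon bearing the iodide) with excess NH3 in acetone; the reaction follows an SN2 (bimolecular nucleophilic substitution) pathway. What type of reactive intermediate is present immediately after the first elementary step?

Step 1: A lone pair on the N of NH3 attacks the α-carbon from the back side while the C–I bond breaks; both bonding electrons leave with I⁻. The product of this concerted step is an alkylammonium ion.
After step 1 the species present is an ammonium ion.

ammonium ion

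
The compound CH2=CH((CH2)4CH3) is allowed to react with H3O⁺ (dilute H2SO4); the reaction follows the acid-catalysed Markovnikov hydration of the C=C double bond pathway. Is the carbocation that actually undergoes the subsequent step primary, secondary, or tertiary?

secondary

Step 1: The π electrons of the C=C bond attack a proton of H3O⁺; Markovnikov addition places the new C–H on the less-substituted alkene carbon, so the positive charge ends up on the more-substituted carbon — a secondary carbocation. H2O is released.
No single 1,2-shift to an adjacent carbon would give a more-substituted cation, so no rearrangement occurs.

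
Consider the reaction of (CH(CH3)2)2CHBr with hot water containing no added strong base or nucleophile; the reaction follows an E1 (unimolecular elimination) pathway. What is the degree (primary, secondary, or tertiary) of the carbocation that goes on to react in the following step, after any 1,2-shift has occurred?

Step 1: Unassisted departure of Br⁻ (taking the C–Br bonding pair) generates a secondary carbocation.
Step 2: A 1,2-hydride shift from the adjacent isopropyl carbon moves the positive charge from the secondary centre to an adjacent carbon, generating a more stable tertiary carbocation.
The cation rearranges from secondary to tertiary via a 1,2-hydride shift from the adjacent isopropyl carbon; the tertiary cation is what reacts next.

tertiary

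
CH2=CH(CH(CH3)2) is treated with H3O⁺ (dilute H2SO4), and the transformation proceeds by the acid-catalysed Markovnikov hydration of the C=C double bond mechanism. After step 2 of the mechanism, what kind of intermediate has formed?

tertiary carbocation

Step 1: Electrophilic addition begins with the π(C=C) electrons forming a bond to the proton of H3O⁺. Following Markovnikov's rule, the resulting cation is secondary. H2O is released.
Step 2: Carbocation rearrangement: a 1,2-hydride shift from the adjacent isopropyl carbon converts the initially-formed secondary cation into the more stable tertiary cation.
After step 2 the species present is a tertiary carbocation.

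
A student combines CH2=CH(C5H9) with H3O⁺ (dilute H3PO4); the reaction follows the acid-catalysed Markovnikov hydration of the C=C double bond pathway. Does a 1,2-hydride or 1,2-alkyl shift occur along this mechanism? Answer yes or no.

The first-formed carbocation is secondary.
The adjacent cyclopentyl carbon already bears 2 other carbon substituents and has a hydrogen to migrate; after a 1,2-hydride shift from that carbon the positive charge sits on a tertiary centre.
Tertiary is more stable than secondary, so the shift occurs.

yes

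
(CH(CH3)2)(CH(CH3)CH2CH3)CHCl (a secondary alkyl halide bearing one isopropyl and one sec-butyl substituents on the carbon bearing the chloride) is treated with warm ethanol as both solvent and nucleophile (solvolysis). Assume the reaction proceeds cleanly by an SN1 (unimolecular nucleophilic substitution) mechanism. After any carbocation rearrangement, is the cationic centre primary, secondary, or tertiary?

Step 1: Unassisted departure of Cl⁻ (taking the C–Cl bonding pair) generates a secondary carbocation.
Step 2: A 1,2-hydride shift from the adjacent isopropyl carbon moves the positive charge from the secondary centre to an adjacent carbon, generating a more stable tertiary carbocation.
The cation rearranges from secondary to tertiary via a 1,2-hydride shift from the adjacent isopropyl carbon; the tertiary cation is what reacts next.

tertiary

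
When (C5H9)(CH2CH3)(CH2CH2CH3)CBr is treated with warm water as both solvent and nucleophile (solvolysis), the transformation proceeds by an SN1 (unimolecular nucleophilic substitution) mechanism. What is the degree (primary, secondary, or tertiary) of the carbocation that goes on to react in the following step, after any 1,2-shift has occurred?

tertiary

Step 1: Unassisted departure of Br⁻ (taking the C–Br bonding pair) generates a tertiary carbocation.
No single 1,2-shift to an adjacent carbon would give a more-substituted cation, so no rearrangement occurs.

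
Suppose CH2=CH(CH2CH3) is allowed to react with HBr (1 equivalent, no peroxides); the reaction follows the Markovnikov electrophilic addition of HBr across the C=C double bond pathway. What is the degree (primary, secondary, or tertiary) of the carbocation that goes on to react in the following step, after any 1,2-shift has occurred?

secondary

Step 1: Electrophilic addition begins with the π(C=C) electrons forming a bond to the proton of HBr. Following Markovnikov's rule, the resulting cation is secondary. The H–Br bond breaks heterolytically, releasing Br⁻.
No single 1,2-shift to an adjacent carbon would give a more-substituted cation, so no rearrangement occurs.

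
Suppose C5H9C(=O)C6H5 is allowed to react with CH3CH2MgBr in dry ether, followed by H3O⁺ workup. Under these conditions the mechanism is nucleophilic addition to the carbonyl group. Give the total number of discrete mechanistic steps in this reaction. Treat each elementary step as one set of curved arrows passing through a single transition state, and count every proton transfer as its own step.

Step 1: A lone pair / filled orbital on the carbanion-like carbon of CH3CH2MgBr attacks the electrophilic carbonyl carbon; the π(C=O) electrons shift onto oxygen, producing a tetrahedral alkoxide intermediate.
Step 2: The alkoxide picks up a proton during H3O⁺ workup to yield an alcohol.
Total: 2 elementary steps.

2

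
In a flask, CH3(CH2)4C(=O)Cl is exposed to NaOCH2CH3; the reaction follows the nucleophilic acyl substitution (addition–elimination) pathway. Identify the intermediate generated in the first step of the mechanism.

tetrahedral intermediate

Step 1: Nucleophilic addition of CH3CH2O⁻ to the acyl carbon breaks the π(C=O) bond and yields a tetrahedral, anionic intermediate.
After step 1 the species present is a tetrahedral intermediate.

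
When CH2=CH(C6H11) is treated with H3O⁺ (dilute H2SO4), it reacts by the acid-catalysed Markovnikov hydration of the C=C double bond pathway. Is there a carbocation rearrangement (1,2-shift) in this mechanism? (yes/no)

The first-formed carbocation is secondary.
The adjacent cyclohexyl carbon already bears 2 other carbon substituents and has a hydrogen to migrate; after a 1,2-hydride shift from that carbon the positive charge sits on a tertiary centre.
Tertiary is more stable than secondary, so the shift occurs.

yes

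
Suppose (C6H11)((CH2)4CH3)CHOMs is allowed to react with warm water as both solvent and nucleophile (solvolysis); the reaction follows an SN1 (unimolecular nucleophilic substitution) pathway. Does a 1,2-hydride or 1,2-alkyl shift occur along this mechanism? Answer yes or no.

The first-formed carbocation is secondary.
The adjacent cyclohexyl carbon already bears 2 other carbon substituents and has a hydrogen to migrate; after a 1,2-hydride shift from that carbon the positive charge sits on a tertiary centre.
Tertiary is more stable than secondary, so the shift occurs.

yes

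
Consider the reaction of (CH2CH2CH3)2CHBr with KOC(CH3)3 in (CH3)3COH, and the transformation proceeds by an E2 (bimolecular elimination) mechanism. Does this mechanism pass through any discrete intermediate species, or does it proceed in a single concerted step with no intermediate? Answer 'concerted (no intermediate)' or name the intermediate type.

concerted (no intermediate)

Concerted anti-periplanar elimination: (CH3)3CO⁻ abstracts a β-H while Br⁻ leaves, and the C–H electrons become the new C=C π bond — all in a single transition state.
All bond changes occur in one transition state; no discrete intermediate is formed.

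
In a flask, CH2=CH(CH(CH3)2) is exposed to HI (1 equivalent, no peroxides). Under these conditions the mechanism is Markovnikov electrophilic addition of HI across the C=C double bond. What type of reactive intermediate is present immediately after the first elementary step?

Step 1: Protonation of the alkene by HI: the π bond acts as the nucleophile and picks up H⁺, giving the more stable (Markovnikov) secondary carbocation. The H–I bond breaks heterolytically, releasing I⁻.
After step 1 the species present is a secondary carbocation.

secondary carbocation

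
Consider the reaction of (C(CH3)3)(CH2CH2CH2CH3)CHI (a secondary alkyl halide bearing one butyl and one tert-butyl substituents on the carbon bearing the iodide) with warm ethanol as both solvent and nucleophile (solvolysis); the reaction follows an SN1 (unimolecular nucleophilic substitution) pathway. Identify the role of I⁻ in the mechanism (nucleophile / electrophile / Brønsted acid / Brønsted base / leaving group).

leaving group

Step 1: Unassisted departure of I⁻ (taking the C–I bonding pair) generates a secondary carbocation.
I⁻ departs with both electrons of the breaking σ-bond — that is the definition of a leaving group.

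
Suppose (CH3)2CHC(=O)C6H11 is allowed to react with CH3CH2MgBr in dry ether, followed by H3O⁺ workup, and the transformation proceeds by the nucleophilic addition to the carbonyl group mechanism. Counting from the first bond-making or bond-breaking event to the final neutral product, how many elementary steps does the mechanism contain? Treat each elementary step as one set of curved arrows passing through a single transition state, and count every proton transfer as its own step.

Step 1: the carbanion-like carbon of CH3CH2MgBr attacks the sp² carbonyl carbon; the C=O π bond breaks and the electrons end up as a lone pair on the alkoxide oxygen of the tetrahedral intermediate.
Step 2: On H3O⁺ workup the alkoxide oxygen is protonated, giving an alcohol.
Total: 2 elementary steps.

2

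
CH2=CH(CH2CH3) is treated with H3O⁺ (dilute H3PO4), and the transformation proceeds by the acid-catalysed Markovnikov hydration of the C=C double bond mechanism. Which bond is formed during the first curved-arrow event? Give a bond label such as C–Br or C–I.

Step 1: Electrophilic addition begins with the π(C=C) electrons forming a bond to the proton of H3O⁺. Following Markovnikov's rule, the resulting cation is secondary. H2O is released.
The bond formed in this step is the C–H bond.

C–H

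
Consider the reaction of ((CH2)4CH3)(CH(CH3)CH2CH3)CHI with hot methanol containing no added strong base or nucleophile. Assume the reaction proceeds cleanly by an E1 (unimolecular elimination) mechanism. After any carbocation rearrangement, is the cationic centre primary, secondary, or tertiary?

Step 1: Ionisation: the C–I σ-bond cleaves heterolytically; both bonding electrons depart with I⁻, leaving a secondary carbocation at the α-carbon.
Step 2: Carbocation rearrangement: a 1,2-hydride shift from the adjacent sec-butyl carbon converts the initially-formed secondary cation into the more stable tertiary cation.
The cation rearranges from secondary to tertiary via a 1,2-hydride shift from the adjacent sec-butyl carbon; the tertiary cation is what reacts next.

tertiary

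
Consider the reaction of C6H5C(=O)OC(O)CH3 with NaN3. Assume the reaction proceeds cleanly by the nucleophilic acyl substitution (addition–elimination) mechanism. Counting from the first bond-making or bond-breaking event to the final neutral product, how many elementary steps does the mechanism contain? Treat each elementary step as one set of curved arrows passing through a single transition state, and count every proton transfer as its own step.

Step 1: N3⁻ adds to the carbonyl carbon; the C=O π electrons shift onto oxygen and a tetrahedral alkoxide intermediate forms.
Step 2: An oxygen lone pair re-forms the C=O π bond as the C–O σ-bond breaks; CH3CO2⁻ is expelled.
Total: 2 elementary steps.

2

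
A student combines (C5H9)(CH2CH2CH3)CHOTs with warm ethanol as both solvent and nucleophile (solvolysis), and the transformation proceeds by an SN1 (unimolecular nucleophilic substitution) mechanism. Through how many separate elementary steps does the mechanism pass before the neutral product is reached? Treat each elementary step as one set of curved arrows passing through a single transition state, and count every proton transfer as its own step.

4

Step 1: Ionisation: the C–O σ-bond cleaves heterolytically; both bonding electrons depart with TsO⁻, leaving a secondary carbocation at the α-carbon.
Step 2: A hydride (H with its bonding pair) migrates from the adjacent cyclopentyl carbon to the cationic centre — a 1,2-hydride shift — upgrading the secondary cation to a tertiary one.
Step 3: A lone pair on the oxygen of CH3CH2OH attacks the carbocation, forming a new C–O σ-bond and an oxonium ion.
Step 4: A second solvent molecule removes the proton on oxygen, giving the neutral ether product.
Total: 4 elementary steps.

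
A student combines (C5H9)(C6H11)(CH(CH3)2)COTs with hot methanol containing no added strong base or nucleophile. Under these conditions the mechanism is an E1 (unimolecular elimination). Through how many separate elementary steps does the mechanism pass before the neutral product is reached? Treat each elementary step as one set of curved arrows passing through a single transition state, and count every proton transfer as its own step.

Step 1: The C–O bond breaks with both electrons going to the tosylate; TsO⁻ leaves and a tertiary carbocation remains.
(No 1,2-shift: no single shift to an adjacent carbon would give a more stable cation.)
Step 2: A methanol molecule (solvent) deprotonates a β-carbon; as the C–H bond breaks, those electrons form the new alkene π bond.
Total: 2 elementary steps.

2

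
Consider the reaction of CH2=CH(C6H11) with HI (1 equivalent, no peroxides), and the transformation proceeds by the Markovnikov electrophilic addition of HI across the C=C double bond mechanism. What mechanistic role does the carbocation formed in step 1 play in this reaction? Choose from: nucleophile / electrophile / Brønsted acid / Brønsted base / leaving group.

Step 3: The I⁻ anion donates a lone pair to the carbocation, forming the new C–I σ-bond and giving the neutral alkyl halide.
The carbocation formed in step 1 accepts an electron pair into an empty or π* orbital — it is the electrophile.

electrophile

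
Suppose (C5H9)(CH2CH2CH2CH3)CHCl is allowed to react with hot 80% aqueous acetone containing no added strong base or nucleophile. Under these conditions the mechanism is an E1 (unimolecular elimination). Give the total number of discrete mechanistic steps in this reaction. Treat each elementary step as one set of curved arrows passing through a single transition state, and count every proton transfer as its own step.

3

Step 1: The C–Cl bond breaks with both electrons going to the chloride; Cl⁻ leaves and a secondary carbocation remains.
Step 2: Carbocation rearrangement: a 1,2-hydride shift from the adjacent cyclopentyl carbon converts the initially-formed secondary cation into the more stable tertiary cation.
Step 3: Loss of a β-proton to a water molecule of the solvent: the C–H bonding pair collapses toward the cationic carbon to form the C=C π bond, yielding the alkene.
Total: 3 elementary steps.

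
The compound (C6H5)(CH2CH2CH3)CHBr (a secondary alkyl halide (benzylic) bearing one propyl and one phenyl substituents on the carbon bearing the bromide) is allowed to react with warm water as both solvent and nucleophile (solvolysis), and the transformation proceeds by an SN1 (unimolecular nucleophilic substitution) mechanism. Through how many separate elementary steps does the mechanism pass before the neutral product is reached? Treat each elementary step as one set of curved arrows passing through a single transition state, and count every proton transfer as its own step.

3

Step 1: Rate-determining heterolysis of the C–Br bond gives Br⁻ and a secondary carbocation.
(No 1,2-shift: no single shift to an adjacent carbon would give a more stable cation.)
Step 2: A lone pair on the oxygen of H2O attacks the carbocation, forming a new C–O σ-bond and an oxonium ion.
Step 3: A second solvent molecule removes the proton on oxygen, giving the neutral alcohol product.
Total: 3 elementary steps.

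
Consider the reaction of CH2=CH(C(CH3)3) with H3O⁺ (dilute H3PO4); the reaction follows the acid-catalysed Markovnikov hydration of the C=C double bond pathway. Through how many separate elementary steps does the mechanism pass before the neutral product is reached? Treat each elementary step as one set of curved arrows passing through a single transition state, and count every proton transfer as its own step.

4

Step 1: The π electrons of the C=C bond attack a proton of H3O⁺; Markovnikov addition places the new C–H on the less-substituted alkene carbon, so the positive charge ends up on the more-substituted carbon — a secondary carbocation. H2O is released.
Step 2: A methyl group with its bonding pair migrates from the adjacent tert-butyl carbon to the cationic centre — a 1,2-methyl shift — upgrading the secondary cation to a tertiary one.
Step 3: A lone pair on the oxygen of H2O attacks the carbocation, forming a C–O bond and an oxonium ion (a protonated alcohol).
Step 4: Proton transfer from the O–H of the oxonium ion to H2O completes the catalytic cycle and yields the alcohol.
Total: 4 elementary steps.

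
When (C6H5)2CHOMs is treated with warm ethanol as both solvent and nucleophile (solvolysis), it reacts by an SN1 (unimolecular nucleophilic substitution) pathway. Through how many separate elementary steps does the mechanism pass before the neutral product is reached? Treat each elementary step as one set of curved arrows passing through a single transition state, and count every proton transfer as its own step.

3

Step 1: Unassisted departure of MsO⁻ (taking the C–O bonding pair) generates a secondary carbocation.
(No 1,2-shift: no single shift to an adjacent carbon would give a more stable cation.)
Step 2: Nucleophilic capture: the oxygen of CH3CH2OH bonds to the cationic carbon, producing an oxonium-ion intermediate.
Step 3: Deprotonation of the oxonium oxygen by solvent ethanol yields the neutral ether.
Total: 3 elementary steps.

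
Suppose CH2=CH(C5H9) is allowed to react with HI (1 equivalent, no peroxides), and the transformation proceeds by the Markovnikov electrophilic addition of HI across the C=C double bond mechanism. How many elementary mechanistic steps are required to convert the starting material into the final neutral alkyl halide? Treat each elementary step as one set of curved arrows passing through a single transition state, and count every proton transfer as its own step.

Step 1: Protonation of the alkene by HI: the π bond acts as the nucleophile and picks up H⁺, giving the more stable (Markovnikov) secondary carbocation. The H–I bond breaks heterolytically, releasing I⁻.
Step 2: A hydride (H with its bonding pair) migrates from the adjacent cyclopentyl carbon to the cationic centre — a 1,2-hydride shift — upgrading the secondary cation to a tertiary one.
Step 3: Nucleophilic attack by I⁻ on the carbocation completes the addition, giving R–I.
Total: 3 elementary steps.

3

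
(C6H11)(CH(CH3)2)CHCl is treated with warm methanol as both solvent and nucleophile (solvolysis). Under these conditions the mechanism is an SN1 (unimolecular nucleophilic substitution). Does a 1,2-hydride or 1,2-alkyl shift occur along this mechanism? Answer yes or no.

yes

The first-formed carbocation is secondary.
The adjacent cyclohexyl carbon already bears 2 other carbon substituents and has a hydrogen to migrate; after a 1,2-hydride shift from that carbon the positive charge sits on a tertiary centre.
Tertiary is more stable than secondary, so the shift occurs.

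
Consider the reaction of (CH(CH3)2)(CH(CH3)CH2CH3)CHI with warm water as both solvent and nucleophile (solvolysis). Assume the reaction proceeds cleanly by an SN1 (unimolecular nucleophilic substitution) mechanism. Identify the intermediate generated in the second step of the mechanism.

tertiary carbocation

Step 1: Ionisation: the C–I σ-bond cleaves heterolytically; both bonding electrons depart with I⁻, leaving a secondary carbocation at the α-carbon.
Step 2: A hydride (H with its bonding pair) migrates from the adjacent sec-butyl carbon to the cationic centre — a 1,2-hydride shift — upgrading the secondary cation to a tertiary one.
After step 2 the species present is a tertiary carbocation.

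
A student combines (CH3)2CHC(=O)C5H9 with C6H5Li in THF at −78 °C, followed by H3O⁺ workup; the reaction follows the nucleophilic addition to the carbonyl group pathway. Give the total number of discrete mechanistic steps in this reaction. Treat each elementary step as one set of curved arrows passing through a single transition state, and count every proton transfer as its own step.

Step 1: the carbanion-like carbon of C6H5Li attacks the sp² carbonyl carbon; the C=O π bond breaks and the electrons end up as a lone pair on the alkoxide oxygen of the tetrahedral intermediate.
Step 2: Protonation of the alkoxide by H3O⁺ workup furnishes an alcohol.
Total: 2 elementary steps.

2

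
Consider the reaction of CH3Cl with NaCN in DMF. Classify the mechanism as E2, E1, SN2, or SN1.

Conditions: a methyl substrate with a strong nucleophile in the polar aprotic solvent DMF.
These conditions are the textbook signature of the SN2 pathway.
An unhindered substrate with a strong nucleophile in a polar aprotic solvent favours one-step backside displacement.

SN2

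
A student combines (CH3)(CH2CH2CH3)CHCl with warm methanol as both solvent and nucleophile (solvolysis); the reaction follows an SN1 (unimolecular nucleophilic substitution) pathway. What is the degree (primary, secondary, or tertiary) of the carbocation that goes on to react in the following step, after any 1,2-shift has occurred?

Step 1: Rate-determining heterolysis of the C–Cl bond gives Cl⁻ and a secondary carbocation.
No single 1,2-shift to an adjacent carbon would give a more-substituted cation, so no rearrangement occurs.

secondary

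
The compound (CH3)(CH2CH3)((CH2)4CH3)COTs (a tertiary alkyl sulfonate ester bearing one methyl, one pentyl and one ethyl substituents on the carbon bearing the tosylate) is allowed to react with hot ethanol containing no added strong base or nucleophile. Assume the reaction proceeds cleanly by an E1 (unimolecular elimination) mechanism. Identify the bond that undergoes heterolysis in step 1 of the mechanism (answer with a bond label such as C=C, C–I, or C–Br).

C–O

Step 1: Ionisation: the C–O σ-bond cleaves heterolytically; both bonding electrons depart with TsO⁻, leaving a tertiary carbocation at the α-carbon.
The bond broken in this step is the C–O bond.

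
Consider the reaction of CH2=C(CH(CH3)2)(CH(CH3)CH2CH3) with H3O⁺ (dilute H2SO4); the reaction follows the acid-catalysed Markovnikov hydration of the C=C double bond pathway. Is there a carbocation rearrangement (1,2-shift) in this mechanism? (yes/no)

The first-formed carbocation is tertiary.
No single 1,2-shift to an adjacent carbon would produce a more-substituted cation than the one already present, so no rearrangement occurs.

no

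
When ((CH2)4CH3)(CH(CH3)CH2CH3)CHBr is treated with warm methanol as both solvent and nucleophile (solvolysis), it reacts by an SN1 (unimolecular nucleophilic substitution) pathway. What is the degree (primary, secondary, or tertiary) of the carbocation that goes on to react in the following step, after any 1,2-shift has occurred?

tertiary

Step 1: Ionisation: the C–Br σ-bond cleaves heterolytically; both bonding electrons depart with Br⁻, leaving a secondary carbocation at the α-carbon.
Step 2: A hydride (H with its bonding pair) migrates from the adjacent sec-butyl carbon to the cationic centre — a 1,2-hydride shift — upgrading the secondary cation to a tertiary one.
The cation rearranges from secondary to tertiary via a 1,2-hydride shift from the adjacent sec-butyl carbon; the tertiary cation is what reacts next.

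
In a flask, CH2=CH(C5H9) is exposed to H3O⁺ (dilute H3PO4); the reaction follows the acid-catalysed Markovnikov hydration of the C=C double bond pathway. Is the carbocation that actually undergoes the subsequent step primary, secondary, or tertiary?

tertiary

Step 1: Protonation of the alkene by H3O⁺: the π bond acts as the nucleophile and picks up H⁺, giving the more stable (Markovnikov) secondary carbocation. H2O is released.
Step 2: A 1,2-hydride shift from the adjacent cyclopentyl carbon moves the positive charge from the secondary centre to an adjacent carbon, generating a more stable tertiary carbocation.
The cation rearranges from secondary to tertiary via a 1,2-hydride shift from the adjacent cyclopentyl carbon; the tertiary cation is what reacts next.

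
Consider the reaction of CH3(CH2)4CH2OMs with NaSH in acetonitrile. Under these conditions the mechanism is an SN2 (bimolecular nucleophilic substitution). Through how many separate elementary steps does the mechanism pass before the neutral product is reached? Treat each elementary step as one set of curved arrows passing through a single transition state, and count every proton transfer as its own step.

1

Step 1: Backside attack by HS⁻ on the carbon bearing the mesylate: the new C–S bond forms as the C–O bond breaks, with Walden inversion at carbon.
Total: 1 elementary step.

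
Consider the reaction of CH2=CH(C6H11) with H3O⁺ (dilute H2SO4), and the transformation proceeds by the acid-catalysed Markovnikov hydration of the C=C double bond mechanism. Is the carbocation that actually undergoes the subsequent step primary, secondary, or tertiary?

Step 1: The π electrons of the C=C bond attack a proton of H3O⁺; Markovnikov addition places the new C–H on the less-substituted alkene carbon, so the positive charge ends up on the more-substituted carbon — a secondary carbocation. H2O is released.
Step 2: A hydride (H with its bonding pair) migrates from the adjacent cyclohexyl carbon to the cationic centre — a 1,2-hydride shift — upgrading the secondary cation to a tertiary one.
The cation rearranges from secondary to tertiary via a 1,2-hydride shift from the adjacent cyclohexyl carbon; the tertiary cation is what reacts next.

tertiary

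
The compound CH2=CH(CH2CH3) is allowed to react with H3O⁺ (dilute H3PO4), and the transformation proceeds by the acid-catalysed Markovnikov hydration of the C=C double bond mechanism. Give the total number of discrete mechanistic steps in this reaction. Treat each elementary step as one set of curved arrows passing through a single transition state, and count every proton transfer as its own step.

3

Step 1: Electrophilic addition begins with the π(C=C) electrons forming a bond to the proton of H3O⁺. Following Markovnikov's rule, the resulting cation is secondary. H2O is released.
(No 1,2-shift: no single shift to an adjacent carbon would give a more stable cation.)
Step 2: Water acts as the nucleophile: an oxygen lone pair bonds to the cationic carbon, giving an oxonium-ion intermediate.
Step 3: H2O removes a proton from the oxonium oxygen, regenerating H3O⁺ and giving the neutral alcohol.
Total: 3 elementary steps.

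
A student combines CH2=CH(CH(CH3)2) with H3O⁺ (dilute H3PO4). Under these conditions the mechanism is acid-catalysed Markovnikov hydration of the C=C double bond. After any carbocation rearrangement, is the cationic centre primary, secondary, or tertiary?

tertiary

Step 1: Electrophilic addition begins with the π(C=C) electrons forming a bond to the proton of H3O⁺. Following Markovnikov's rule, the resulting cation is secondary. H2O is released.
Step 2: A 1,2-hydride shift from the adjacent isopropyl carbon moves the positive charge from the secondary centre to an adjacent carbon, generating a more stable tertiary carbocation.
The cation rearranges from secondary to tertiary via a 1,2-hydride shift from the adjacent isopropyl carbon; the tertiary cation is what reacts next.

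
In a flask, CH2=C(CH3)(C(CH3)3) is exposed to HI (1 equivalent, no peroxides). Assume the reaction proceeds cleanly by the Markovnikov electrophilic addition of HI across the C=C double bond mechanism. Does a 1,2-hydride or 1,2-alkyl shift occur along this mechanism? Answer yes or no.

The first-formed carbocation is tertiary.
No single 1,2-shift to an adjacent carbon would produce a more-substituted cation than the one already present, so no rearrangement occurs.

no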